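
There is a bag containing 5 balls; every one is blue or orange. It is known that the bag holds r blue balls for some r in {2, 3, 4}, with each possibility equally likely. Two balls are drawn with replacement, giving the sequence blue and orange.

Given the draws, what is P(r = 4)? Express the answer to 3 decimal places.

0.250

For each hypothesis, P(data | H) works out to: P(data | r = 2) = (2/5)(3/5) = 6/25; P(data | r = 3) = (3/5)(2/5) = 6/25; P(data | r = 4) = (4/5)(1/5) = 4/25.
Weighting by the prior gives 1/3 · 6/25 = 2/25, 1/3 · 6/25 = 2/25, 1/3 · 4/25 = 4/75; these sum to 16/75.
Hence P(r = 4 | data) = (4/75) / (16/75) = 1/4.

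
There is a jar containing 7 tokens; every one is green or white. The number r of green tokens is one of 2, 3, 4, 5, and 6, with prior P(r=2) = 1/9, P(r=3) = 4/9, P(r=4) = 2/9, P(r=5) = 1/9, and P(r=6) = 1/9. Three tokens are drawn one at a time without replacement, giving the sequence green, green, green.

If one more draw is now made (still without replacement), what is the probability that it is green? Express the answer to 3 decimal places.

0.524

Compute the likelihood of the observed sequence for each case: P(data | r = 2) = (2/7)(1/6)(0/5) = 0; P(data | r = 3) = (3/7)(2/6)(1/5) = 1/35; P(data | r = 4) = (4/7)(3/6)(2/5) = 4/35; P(data | r = 5) = (5/7)(4/6)(3/5) = 2/7; P(data | r = 6) = (6/7)(5/6)(4/5) = 4/7.
Multiplying each by its prior: 1/9 · 0 = 0, 4/9 · 1/35 = 4/315, 2/9 · 4/35 = 8/315, 1/9 · 2/7 = 2/63, 1/9 · 4/7 = 4/63; summing to 2/15.
The posterior is then P(r = 2 | data) = 0, P(r = 3 | data) = 2/21, P(r = 4 | data) = 4/21, P(r = 5 | data) = 5/21, P(r = 6 | data) = 10/21.
So P(green next | data) = Σ P(green next | H) P(H | data) = (0)(2/21) + (1/4)(4/21) + (1/2)(5/21) + (3/4)(10/21) = 11/21.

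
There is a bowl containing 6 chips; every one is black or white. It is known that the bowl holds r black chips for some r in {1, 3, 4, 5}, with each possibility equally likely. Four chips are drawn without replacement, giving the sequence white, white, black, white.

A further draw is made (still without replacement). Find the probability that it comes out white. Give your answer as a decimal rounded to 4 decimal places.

The likelihood of the observed sequence under each hypothesis: P(data | r = 1) = (5/6)(4/5)(1/4)(3/3) = 1/6; P(data | r = 3) = (3/6)(2/5)(3/4)(1/3) = 1/20; P(data | r = 4) = (2/6)(1/5)(4/4)(0/3) = 0; P(data | r = 5) = (1/6)(0/5) = 0.
The prior-weighted likelihoods are 1/4 · 1/6 = 1/24, 1/4 · 1/20 = 1/80, 1/4 · 0 = 0, 1/4 · 0 = 0; with total 13/240.
Dividing through by the total gives posterior P(r = 1 | data) = 10/13, P(r = 3 | data) = 3/13, P(r = 4 | data) = 0, P(r = 5 | data) = 0.
The predictive probability is P(white next | data) = (1)(10/13) + (0)(3/13) = 10/13.

0.7692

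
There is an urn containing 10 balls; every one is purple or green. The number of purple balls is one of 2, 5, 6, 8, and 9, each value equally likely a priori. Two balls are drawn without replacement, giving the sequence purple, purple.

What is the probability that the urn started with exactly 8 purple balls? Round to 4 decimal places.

0.3111

Compute the likelihood of the observed sequence for each case: P(data | r = 2) = (2/10)(1/9) = 1/45; P(data | r = 5) = (5/10)(4/9) = 2/9; P(data | r = 6) = (6/10)(5/9) = 1/3; P(data | r = 8) = (8/10)(7/9) = 28/45; P(data | r = 9) = (9/10)(8/9) = 4/5.
The prior-weighted likelihoods are 1/5 · 1/45 = 1/225, 1/5 · 2/9 = 2/45, 1/5 · 1/3 = 1/15, 1/5 · 28/45 = 28/225, 1/5 · 4/5 = 4/25; summing to 2/5.
Hence P(r = 8 | data) = (28/225) / (2/5) = 14/45.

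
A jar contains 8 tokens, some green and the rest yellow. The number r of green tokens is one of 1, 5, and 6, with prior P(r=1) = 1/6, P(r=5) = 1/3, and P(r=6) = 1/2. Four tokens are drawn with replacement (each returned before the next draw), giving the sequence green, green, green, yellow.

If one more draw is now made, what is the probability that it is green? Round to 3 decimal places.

The likelihood of the observed sequence under each hypothesis: P(data | r = 1) = (1/8)(1/8)(1/8)(7/8) = 0.001709; P(data | r = 5) = (5/8)(5/8)(5/8)(3/8) = 0.091553; P(data | r = 6) = (6/8)(6/8)(6/8)(2/8) = 0.10547.
The prior-weighted likelihoods are 1/6 · 0.001709 = 0.00028483, 1/3 · 0.091553 = 0.030518, 1/2 · 0.10547 = 0.052734; with total 0.083537.
Normalising, the posterior is P(r = 1 | data) = 0.0034096, P(r = 5 | data) = 0.36532, P(r = 6 | data) = 0.63127.
Averaging over the posterior, P(green next | data) = (1/8)(0.0034096) + (5/8)(0.36532) + (3/4)(0.63127) = 0.7022.

0.702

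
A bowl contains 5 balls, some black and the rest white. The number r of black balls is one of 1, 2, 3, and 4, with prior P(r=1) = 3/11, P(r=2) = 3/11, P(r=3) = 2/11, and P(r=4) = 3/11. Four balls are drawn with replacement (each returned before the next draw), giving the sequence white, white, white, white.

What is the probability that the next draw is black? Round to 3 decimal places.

0.260

Under each hypothesis, the probability of the observed sequence is: P(data | r = 1) = (4/5)(4/5)(4/5)(4/5) = 0.4096; P(data | r = 2) = (3/5)(3/5)(3/5)(3/5) = 0.1296; P(data | r = 3) = (2/5)(2/5)(2/5)(2/5) = 0.0256; P(data | r = 4) = (1/5)(1/5)(1/5)(1/5) = 0.0016.
Multiplying each by its prior: 3/11 · 0.4096 = 0.11171, 3/11 · 0.1296 = 0.035345, 2/11 · 0.0256 = 0.0046545, 3/11 · 0.0016 = 0.00043636; summing to 0.15215.
Dividing through by the total gives posterior P(r = 1 | data) = 0.73423, P(r = 2 | data) = 0.23231, P(r = 3 | data) = 0.030593, P(r = 4 | data) = 0.0028681.
So P(black next | data) = Σ P(black next | H) P(H | data) = (1/5)(0.73423) + (2/5)(0.23231) + (3/5)(0.030593) + (4/5)(0.0028681) = 0.26042.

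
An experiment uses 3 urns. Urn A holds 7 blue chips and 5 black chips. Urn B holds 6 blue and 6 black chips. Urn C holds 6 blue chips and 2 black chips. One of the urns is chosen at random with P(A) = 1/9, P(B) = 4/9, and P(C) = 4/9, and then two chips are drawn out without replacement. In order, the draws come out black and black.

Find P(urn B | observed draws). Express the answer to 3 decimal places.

0.755

Compute the likelihood of the observed sequence for each case: P(data | urn A) = (5/12)(4/11) = 0.15152; P(data | urn B) = (6/12)(5/11) = 0.22727; P(data | urn C) = (2/8)(1/7) = 0.035714.
Multiplying each by its prior: 1/9 · 0.15152 = 0.016835, 4/9 · 0.22727 = 0.10101, 4/9 · 0.035714 = 0.015873; summing to 0.13372.
So P(urn B | data) = (0.10101) / (0.13372) = 0.7554.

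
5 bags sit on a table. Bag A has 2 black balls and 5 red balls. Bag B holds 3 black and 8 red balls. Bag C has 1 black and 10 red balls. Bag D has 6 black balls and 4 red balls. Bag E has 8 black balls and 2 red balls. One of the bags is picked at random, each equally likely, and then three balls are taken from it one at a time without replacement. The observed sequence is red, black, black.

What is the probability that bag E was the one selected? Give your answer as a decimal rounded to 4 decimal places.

0.3719

The likelihood of the observed sequence under each hypothesis: P(data | bag A) = (5/7)(2/6)(1/5) = 0.047619; P(data | bag B) = (8/11)(3/10)(2/9) = 0.048485; P(data | bag C) = (10/11)(1/10)(0/9) = 0; P(data | bag D) = (4/10)(6/9)(5/8) = 0.16667; P(data | bag E) = (2/10)(8/9)(7/8) = 0.15556.
The prior-weighted likelihoods are 1/5 · 0.047619 = 0.0095238, 1/5 · 0.048485 = 0.009697, 1/5 · 0 = 0, 1/5 · 0.16667 = 0.033333, 1/5 · 0.15556 = 0.031111; these sum to 0.083665.
Hence P(bag E | data) = (0.031111) / (0.083665) = 0.37185.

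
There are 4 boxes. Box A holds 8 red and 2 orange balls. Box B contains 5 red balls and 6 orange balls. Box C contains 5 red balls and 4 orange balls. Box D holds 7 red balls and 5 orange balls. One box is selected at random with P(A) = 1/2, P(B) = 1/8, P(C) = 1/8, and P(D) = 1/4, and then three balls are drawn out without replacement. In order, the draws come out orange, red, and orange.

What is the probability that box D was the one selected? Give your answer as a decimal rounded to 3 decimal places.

0.371

Compute the likelihood of the observed sequence for each case: P(data | box A) = (2/10)(8/9)(1/8) = 0.022222; P(data | box B) = (6/11)(5/10)(5/9) = 0.15152; P(data | box C) = (4/9)(5/8)(3/7) = 0.11905; P(data | box D) = (5/12)(7/11)(4/10) = 0.10606.
Multiplying each by its prior: 1/2 · 0.022222 = 0.011111, 1/8 · 0.15152 = 0.018939, 1/8 · 0.11905 = 0.014881, 1/4 · 0.10606 = 0.026515; these sum to 0.071447.
Hence P(box D | data) = (0.026515) / (0.071447) = 0.37112.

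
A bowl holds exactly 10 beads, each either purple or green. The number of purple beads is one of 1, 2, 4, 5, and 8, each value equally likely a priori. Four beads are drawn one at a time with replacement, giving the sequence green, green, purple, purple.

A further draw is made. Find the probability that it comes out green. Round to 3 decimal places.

Compute the likelihood of the observed sequence for each case: P(data | r = 1) = (9/10)(9/10)(1/10)(1/10) = 0.0081; P(data | r = 2) = (8/10)(8/10)(2/10)(2/10) = 0.0256; P(data | r = 4) = (6/10)(6/10)(4/10)(4/10) = 0.0576; P(data | r = 5) = (5/10)(5/10)(5/10)(5/10) = 0.0625; P(data | r = 8) = (2/10)(2/10)(8/10)(8/10) = 0.0256.
Weighting by the prior gives 1/5 · 0.0081 = 0.00162, 1/5 · 0.0256 = 0.00512, 1/5 · 0.0576 = 0.01152, 1/5 · 0.0625 = 0.0125, 1/5 · 0.0256 = 0.00512; these sum to 0.03588.
The posterior is then P(r = 1 | data) = 0.045151, P(r = 2 | data) = 0.1427, P(r = 4 | data) = 0.32107, P(r = 5 | data) = 0.34838, P(r = 8 | data) = 0.1427.
Averaging over the posterior, P(green next | data) = (9/10)(0.045151) + (4/5)(0.1427) + (3/5)(0.32107) + (1/2)(0.34838) + (1/5)(0.1427) = 0.55017.

0.550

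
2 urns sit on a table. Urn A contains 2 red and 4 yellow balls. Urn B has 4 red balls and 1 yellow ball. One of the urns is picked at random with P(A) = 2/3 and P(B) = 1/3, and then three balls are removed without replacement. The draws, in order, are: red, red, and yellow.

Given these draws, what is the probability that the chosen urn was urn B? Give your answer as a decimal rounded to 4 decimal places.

Compute the likelihood of the observed sequence for each case: P(data | urn A) = (2/6)(1/5)(4/4) = 1/15; P(data | urn B) = (4/5)(3/4)(1/3) = 1/5.
The prior-weighted likelihoods are 2/3 · 1/15 = 2/45, 1/3 · 1/5 = 1/15; summing to 1/9.
Therefore the posterior P(urn B | data) = (1/15) / (1/9) = 3/5.

0.6000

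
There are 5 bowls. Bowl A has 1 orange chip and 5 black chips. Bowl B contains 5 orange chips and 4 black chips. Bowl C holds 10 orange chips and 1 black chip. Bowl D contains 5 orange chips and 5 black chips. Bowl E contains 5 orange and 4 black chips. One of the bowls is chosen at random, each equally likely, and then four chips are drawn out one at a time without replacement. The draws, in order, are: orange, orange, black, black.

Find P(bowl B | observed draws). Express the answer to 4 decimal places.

0.3333

For each hypothesis, P(data | H) works out to: P(data | bowl A) = (1/6)(0/5) = 0; P(data | bowl B) = (5/9)(4/8)(4/7)(3/6) = 5/63; P(data | bowl C) = (10/11)(9/10)(1/9)(0/8) = 0; P(data | bowl D) = (5/10)(4/9)(5/8)(4/7) = 5/63; P(data | bowl E) = (5/9)(4/8)(4/7)(3/6) = 5/63.
Weighting by the prior gives 1/5 · 0 = 0, 1/5 · 5/63 = 1/63, 1/5 · 0 = 0, 1/5 · 5/63 = 1/63, 1/5 · 5/63 = 1/63; with total 1/21.
So P(bowl B | data) = (1/63) / (1/21) = 1/3.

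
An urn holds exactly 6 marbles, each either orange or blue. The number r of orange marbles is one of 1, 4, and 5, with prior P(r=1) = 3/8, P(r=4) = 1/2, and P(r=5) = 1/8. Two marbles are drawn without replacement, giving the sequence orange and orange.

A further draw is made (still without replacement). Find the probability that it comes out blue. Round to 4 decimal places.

0.4265

For each hypothesis, P(data | H) works out to: P(data | r = 1) = (1/6)(0/5) = 0; P(data | r = 4) = (4/6)(3/5) = 2/5; P(data | r = 5) = (5/6)(4/5) = 2/3.
Multiplying each by its prior: 3/8 · 0 = 0, 1/2 · 2/5 = 1/5, 1/8 · 2/3 = 1/12; with total 17/60.
Dividing through by the total gives posterior P(r = 1 | data) = 0, P(r = 4 | data) = 12/17, P(r = 5 | data) = 5/17.
Averaging over the posterior, P(blue next | data) = (1/2)(12/17) + (1/4)(5/17) = 29/68.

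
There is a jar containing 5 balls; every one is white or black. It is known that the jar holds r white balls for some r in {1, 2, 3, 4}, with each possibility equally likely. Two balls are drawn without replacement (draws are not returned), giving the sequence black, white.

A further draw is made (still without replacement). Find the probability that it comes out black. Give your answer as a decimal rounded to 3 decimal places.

The likelihood of the observed sequence under each hypothesis: P(data | r = 1) = (4/5)(1/4) = 1/5; P(data | r = 2) = (3/5)(2/4) = 3/10; P(data | r = 3) = (2/5)(3/4) = 3/10; P(data | r = 4) = (1/5)(4/4) = 1/5.
Multiplying each by its prior: 1/4 · 1/5 = 1/20, 1/4 · 3/10 = 3/40, 1/4 · 3/10 = 3/40, 1/4 · 1/5 = 1/20; with total 1/4.
Normalising, the posterior is P(r = 1 | data) = 1/5, P(r = 2 | data) = 3/10, P(r = 3 | data) = 3/10, P(r = 4 | data) = 1/5.
The predictive probability is P(black next | data) = (1)(1/5) + (2/3)(3/10) + (1/3)(3/10) + (0)(1/5) = 1/2.

0.500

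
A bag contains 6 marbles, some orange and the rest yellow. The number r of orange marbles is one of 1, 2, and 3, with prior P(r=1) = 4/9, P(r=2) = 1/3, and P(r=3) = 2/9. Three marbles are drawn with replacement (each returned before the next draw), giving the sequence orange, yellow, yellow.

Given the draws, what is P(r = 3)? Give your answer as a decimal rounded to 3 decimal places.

Under each hypothesis, the probability of the observed sequence is: P(data | r = 1) = (1/6)(5/6)(5/6) = 25/216; P(data | r = 2) = (2/6)(4/6)(4/6) = 4/27; P(data | r = 3) = (3/6)(3/6)(3/6) = 1/8.
Weighting by the prior gives 4/9 · 25/216 = 25/486, 1/3 · 4/27 = 4/81, 2/9 · 1/8 = 1/36; summing to 125/972.
So P(r = 3 | data) = (1/36) / (125/972) = 27/125.

0.216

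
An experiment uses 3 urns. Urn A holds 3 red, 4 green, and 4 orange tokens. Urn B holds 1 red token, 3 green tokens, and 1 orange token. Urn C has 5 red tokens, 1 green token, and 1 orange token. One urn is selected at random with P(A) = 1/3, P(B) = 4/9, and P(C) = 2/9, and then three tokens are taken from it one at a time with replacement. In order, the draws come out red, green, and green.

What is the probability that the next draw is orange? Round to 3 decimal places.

The likelihood of the observed sequence under each hypothesis: P(data | urn A) = (3/11)(4/11)(4/11) = 0.036063; P(data | urn B) = (1/5)(3/5)(3/5) = 0.072; P(data | urn C) = (5/7)(1/7)(1/7) = 0.014577.
Weighting by the prior gives 1/3 · 0.036063 = 0.012021, 4/9 · 0.072 = 0.032, 2/9 · 0.014577 = 0.0032394; these sum to 0.04726.
Normalising, the posterior is P(urn A | data) = 0.25436, P(urn B | data) = 0.6771, P(urn C | data) = 0.068543.
The predictive probability is P(orange next | data) = (4/11)(0.25436) + (1/5)(0.6771) + (1/7)(0.068543) = 0.23771.

0.238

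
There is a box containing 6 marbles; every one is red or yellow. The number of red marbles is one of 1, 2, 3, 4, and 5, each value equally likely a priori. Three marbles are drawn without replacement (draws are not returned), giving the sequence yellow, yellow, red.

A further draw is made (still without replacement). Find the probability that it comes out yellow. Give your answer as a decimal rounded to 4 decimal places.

For each hypothesis, P(data | H) works out to: P(data | r = 1) = (5/6)(4/5)(1/4) = 1/6; P(data | r = 2) = (4/6)(3/5)(2/4) = 1/5; P(data | r = 3) = (3/6)(2/5)(3/4) = 3/20; P(data | r = 4) = (2/6)(1/5)(4/4) = 1/15; P(data | r = 5) = (1/6)(0/5) = 0.
The prior-weighted likelihoods are 1/5 · 1/6 = 1/30, 1/5 · 1/5 = 1/25, 1/5 · 3/20 = 3/100, 1/5 · 1/15 = 1/75, 1/5 · 0 = 0; summing to 7/60.
Normalising, the posterior is P(r = 1 | data) = 2/7, P(r = 2 | data) = 12/35, P(r = 3 | data) = 9/35, P(r = 4 | data) = 4/35, P(r = 5 | data) = 0.
The predictive probability is P(yellow next | data) = (1)(2/7) + (2/3)(12/35) + (1/3)(9/35) + (0)(4/35) = 3/5.

0.6000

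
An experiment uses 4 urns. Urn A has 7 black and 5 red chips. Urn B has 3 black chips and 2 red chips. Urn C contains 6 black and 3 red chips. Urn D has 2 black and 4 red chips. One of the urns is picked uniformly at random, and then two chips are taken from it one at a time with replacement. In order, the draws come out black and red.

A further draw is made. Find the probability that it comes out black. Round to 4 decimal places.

0.5477

Under each hypothesis, the probability of the observed sequence is: P(data | urn A) = (7/12)(5/12) = 0.24306; P(data | urn B) = (3/5)(2/5) = 0.24; P(data | urn C) = (6/9)(3/9) = 0.22222; P(data | urn D) = (2/6)(4/6) = 0.22222.
Multiplying each by its prior: 1/4 · 0.24306 = 0.060764, 1/4 · 0.24 = 0.06, 1/4 · 0.22222 = 0.055556, 1/4 · 0.22222 = 0.055556; summing to 0.23187.
The posterior is then P(urn A | data) = 0.26205, P(urn B | data) = 0.25876, P(urn C | data) = 0.23959, P(urn D | data) = 0.23959.
Averaging over the posterior, P(black next | data) = (7/12)(0.26205) + (3/5)(0.25876) + (2/3)(0.23959) + (1/3)(0.23959) = 0.54771.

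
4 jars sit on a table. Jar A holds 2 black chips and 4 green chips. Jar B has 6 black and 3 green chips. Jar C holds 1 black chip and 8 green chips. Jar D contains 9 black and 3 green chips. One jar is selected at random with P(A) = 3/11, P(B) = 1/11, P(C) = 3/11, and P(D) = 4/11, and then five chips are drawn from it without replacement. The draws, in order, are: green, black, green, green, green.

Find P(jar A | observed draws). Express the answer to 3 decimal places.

Under each hypothesis, the probability of the observed sequence is: P(data | jar A) = (4/6)(2/5)(3/4)(2/3)(1/2) = 1/15; P(data | jar B) = (3/9)(6/8)(2/7)(1/6)(0/5) = 0; P(data | jar C) = (8/9)(1/8)(7/7)(6/6)(5/5) = 1/9; P(data | jar D) = (3/12)(9/11)(2/10)(1/9)(0/8) = 0.
The prior-weighted likelihoods are 3/11 · 1/15 = 1/55, 1/11 · 0 = 0, 3/11 · 1/9 = 1/33, 4/11 · 0 = 0; summing to 8/165.
Therefore the posterior P(jar A | data) = (1/55) / (8/165) = 3/8.

0.375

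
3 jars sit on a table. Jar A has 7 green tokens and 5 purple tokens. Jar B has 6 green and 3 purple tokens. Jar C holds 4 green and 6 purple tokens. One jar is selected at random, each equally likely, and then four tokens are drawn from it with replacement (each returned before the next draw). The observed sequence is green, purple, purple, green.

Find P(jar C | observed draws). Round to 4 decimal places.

Under each hypothesis, the probability of the observed sequence is: P(data | jar A) = (7/12)(5/12)(5/12)(7/12) = 0.059076; P(data | jar B) = (6/9)(3/9)(3/9)(6/9) = 0.049383; P(data | jar C) = (4/10)(6/10)(6/10)(4/10) = 0.0576.
The prior-weighted likelihoods are 1/3 · 0.059076 = 0.019692, 1/3 · 0.049383 = 0.016461, 1/3 · 0.0576 = 0.0192; these sum to 0.055353.
So P(jar C | data) = (0.0192) / (0.055353) = 0.34687.

0.3469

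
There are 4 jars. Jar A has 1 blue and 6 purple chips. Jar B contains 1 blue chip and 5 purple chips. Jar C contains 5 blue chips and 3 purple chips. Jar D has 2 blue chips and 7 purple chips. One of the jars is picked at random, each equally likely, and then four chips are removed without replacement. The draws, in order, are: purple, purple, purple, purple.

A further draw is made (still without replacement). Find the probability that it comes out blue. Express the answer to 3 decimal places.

0.405

Under each hypothesis, the probability of the observed sequence is: P(data | jar A) = (6/7)(5/6)(4/5)(3/4) = 3/7; P(data | jar B) = (5/6)(4/5)(3/4)(2/3) = 1/3; P(data | jar C) = (3/8)(2/7)(1/6)(0/5) = 0; P(data | jar D) = (7/9)(6/8)(5/7)(4/6) = 5/18.
Multiplying each by its prior: 1/4 · 3/7 = 3/28, 1/4 · 1/3 = 1/12, 1/4 · 0 = 0, 1/4 · 5/18 = 5/72; these sum to 131/504.
Normalising, the posterior is P(jar A | data) = 54/131, P(jar B | data) = 42/131, P(jar C | data) = 0, P(jar D | data) = 35/131.
So P(blue next | data) = Σ P(blue next | H) P(H | data) = (1/3)(54/131) + (1/2)(42/131) + (2/5)(35/131) = 53/131.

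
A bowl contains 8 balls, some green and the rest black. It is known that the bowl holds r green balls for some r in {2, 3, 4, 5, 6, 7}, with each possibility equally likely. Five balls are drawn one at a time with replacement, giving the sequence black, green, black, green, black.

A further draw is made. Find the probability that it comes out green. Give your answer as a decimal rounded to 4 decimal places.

Under each hypothesis, the probability of the observed sequence is: P(data | r = 2) = (6/8)(2/8)(6/8)(2/8)(6/8) = 0.026367; P(data | r = 3) = (5/8)(3/8)(5/8)(3/8)(5/8) = 0.034332; P(data | r = 4) = (4/8)(4/8)(4/8)(4/8)(4/8) = 0.03125; P(data | r = 5) = (3/8)(5/8)(3/8)(5/8)(3/8) = 0.020599; P(data | r = 6) = (2/8)(6/8)(2/8)(6/8)(2/8) = 0.0087891; P(data | r = 7) = (1/8)(7/8)(1/8)(7/8)(1/8) = 0.0014954.
Multiplying each by its prior: 1/6 · 0.026367 = 0.0043945, 1/6 · 0.034332 = 0.005722, 1/6 · 0.03125 = 0.0052083, 1/6 · 0.020599 = 0.0034332, 1/6 · 0.0087891 = 0.0014648, 1/6 · 0.0014954 = 0.00024923; these sum to 0.020472.
Dividing through by the total gives posterior P(r = 2 | data) = 0.21466, P(r = 3 | data) = 0.2795, P(r = 4 | data) = 0.25441, P(r = 5 | data) = 0.1677, P(r = 6 | data) = 0.071553, P(r = 7 | data) = 0.012174.
So P(green next | data) = Σ P(green next | H) P(H | data) = (1/4)(0.21466) + (3/8)(0.2795) + (1/2)(0.25441) + (5/8)(0.1677) + (3/4)(0.071553) + (7/8)(0.012174) = 0.45481.

0.4548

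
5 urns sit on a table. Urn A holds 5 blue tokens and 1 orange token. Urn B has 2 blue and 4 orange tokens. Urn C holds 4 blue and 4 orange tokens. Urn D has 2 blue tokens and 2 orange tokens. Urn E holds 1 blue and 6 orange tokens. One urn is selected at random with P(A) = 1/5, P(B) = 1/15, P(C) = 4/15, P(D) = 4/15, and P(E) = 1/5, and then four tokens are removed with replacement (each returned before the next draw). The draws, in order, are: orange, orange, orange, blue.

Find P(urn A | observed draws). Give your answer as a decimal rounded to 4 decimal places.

0.0131

The likelihood of the observed sequence under each hypothesis: P(data | urn A) = (1/6)(1/6)(1/6)(5/6) = 0.003858; P(data | urn B) = (4/6)(4/6)(4/6)(2/6) = 0.098765; P(data | urn C) = (4/8)(4/8)(4/8)(4/8) = 0.0625; P(data | urn D) = (2/4)(2/4)(2/4)(2/4) = 0.0625; P(data | urn E) = (6/7)(6/7)(6/7)(1/7) = 0.089963.
Multiplying each by its prior: 1/5 · 0.003858 = 0.0007716, 1/15 · 0.098765 = 0.0065844, 4/15 · 0.0625 = 0.016667, 4/15 · 0.0625 = 0.016667, 1/5 · 0.089963 = 0.017993; with total 0.058682.
Hence P(urn A | data) = (0.0007716) / (0.058682) = 0.013149.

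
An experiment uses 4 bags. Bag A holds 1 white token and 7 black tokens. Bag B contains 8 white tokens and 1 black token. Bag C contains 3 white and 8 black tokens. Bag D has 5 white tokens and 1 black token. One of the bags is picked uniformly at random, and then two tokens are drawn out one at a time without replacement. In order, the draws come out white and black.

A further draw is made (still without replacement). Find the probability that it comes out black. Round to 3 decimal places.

0.475

Compute the likelihood of the observed sequence for each case: P(data | bag A) = (1/8)(7/7) = 0.125; P(data | bag B) = (8/9)(1/8) = 0.11111; P(data | bag C) = (3/11)(8/10) = 0.21818; P(data | bag D) = (5/6)(1/5) = 0.16667.
Weighting by the prior gives 1/4 · 0.125 = 0.03125, 1/4 · 0.11111 = 0.027778, 1/4 · 0.21818 = 0.054545, 1/4 · 0.16667 = 0.041667; with total 0.15524.
Normalising, the posterior is P(bag A | data) = 0.2013, P(bag B | data) = 0.17893, P(bag C | data) = 0.35136, P(bag D | data) = 0.2684.
So P(black next | data) = Σ P(black next | H) P(H | data) = (1)(0.2013) + (0)(0.17893) + (7/9)(0.35136) + (0)(0.2684) = 0.47458.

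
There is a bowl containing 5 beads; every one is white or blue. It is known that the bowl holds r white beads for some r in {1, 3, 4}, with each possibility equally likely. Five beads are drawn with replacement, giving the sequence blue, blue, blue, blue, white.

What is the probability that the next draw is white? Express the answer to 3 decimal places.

0.270

The likelihood of the observed sequence under each hypothesis: P(data | r = 1) = (4/5)(4/5)(4/5)(4/5)(1/5) = 0.08192; P(data | r = 3) = (2/5)(2/5)(2/5)(2/5)(3/5) = 0.01536; P(data | r = 4) = (1/5)(1/5)(1/5)(1/5)(4/5) = 0.00128.
Weighting by the prior gives 1/3 · 0.08192 = 0.027307, 1/3 · 0.01536 = 0.00512, 1/3 · 0.00128 = 0.00042667; with total 0.032853.
Dividing through by the total gives posterior P(r = 1 | data) = 0.83117, P(r = 3 | data) = 0.15584, P(r = 4 | data) = 0.012987.
The predictive probability is P(white next | data) = (1/5)(0.83117) + (3/5)(0.15584) + (4/5)(0.012987) = 0.27013.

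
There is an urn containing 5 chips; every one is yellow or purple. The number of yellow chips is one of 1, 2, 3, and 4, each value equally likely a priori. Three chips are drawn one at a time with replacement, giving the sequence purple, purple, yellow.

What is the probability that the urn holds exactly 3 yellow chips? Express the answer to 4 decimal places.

For each hypothesis, P(data | H) works out to: P(data | r = 1) = (4/5)(4/5)(1/5) = 16/125; P(data | r = 2) = (3/5)(3/5)(2/5) = 18/125; P(data | r = 3) = (2/5)(2/5)(3/5) = 12/125; P(data | r = 4) = (1/5)(1/5)(4/5) = 4/125.
Weighting by the prior gives 1/4 · 16/125 = 4/125, 1/4 · 18/125 = 9/250, 1/4 · 12/125 = 3/125, 1/4 · 4/125 = 1/125; summing to 1/10.
By Bayes' rule, P(r = 3 | data) = (3/125) / (1/10) = 6/25.

0.2400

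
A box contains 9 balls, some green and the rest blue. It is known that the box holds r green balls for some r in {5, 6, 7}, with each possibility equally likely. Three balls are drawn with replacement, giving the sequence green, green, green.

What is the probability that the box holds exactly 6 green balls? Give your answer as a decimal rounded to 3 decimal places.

0.316

The likelihood of the observed sequence under each hypothesis: P(data | r = 5) = (5/9)(5/9)(5/9) = 0.17147; P(data | r = 6) = (6/9)(6/9)(6/9) = 0.2963; P(data | r = 7) = (7/9)(7/9)(7/9) = 0.47051.
The prior-weighted likelihoods are 1/3 · 0.17147 = 0.057156, 1/3 · 0.2963 = 0.098765, 1/3 · 0.47051 = 0.15684; these sum to 0.31276.
Hence P(r = 6 | data) = (0.098765) / (0.31276) = 0.31579.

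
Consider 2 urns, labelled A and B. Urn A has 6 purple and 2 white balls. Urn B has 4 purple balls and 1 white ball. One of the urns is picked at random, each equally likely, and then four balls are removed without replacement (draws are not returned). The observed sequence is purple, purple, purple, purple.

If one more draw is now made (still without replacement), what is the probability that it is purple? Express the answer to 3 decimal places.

0.259

The likelihood of the observed sequence under each hypothesis: P(data | urn A) = (6/8)(5/7)(4/6)(3/5) = 3/14; P(data | urn B) = (4/5)(3/4)(2/3)(1/2) = 1/5.
Weighting by the prior gives 1/2 · 3/14 = 3/28, 1/2 · 1/5 = 1/10; with total 29/140.
The posterior is then P(urn A | data) = 15/29, P(urn B | data) = 14/29.
Averaging over the posterior, P(purple next | data) = (1/2)(15/29) + (0)(14/29) = 15/58.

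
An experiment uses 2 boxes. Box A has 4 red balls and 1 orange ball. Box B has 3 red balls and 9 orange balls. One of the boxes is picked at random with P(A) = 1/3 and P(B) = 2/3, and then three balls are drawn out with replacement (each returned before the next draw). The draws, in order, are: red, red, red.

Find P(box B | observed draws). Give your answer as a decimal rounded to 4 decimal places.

For each hypothesis, P(data | H) works out to: P(data | box A) = (4/5)(4/5)(4/5) = 0.512; P(data | box B) = (3/12)(3/12)(3/12) = 0.015625.
Weighting by the prior gives 1/3 · 0.512 = 0.17067, 2/3 · 0.015625 = 0.010417; summing to 0.18108.
By Bayes' rule, P(box B | data) = (0.010417) / (0.18108) = 0.057524.

0.0575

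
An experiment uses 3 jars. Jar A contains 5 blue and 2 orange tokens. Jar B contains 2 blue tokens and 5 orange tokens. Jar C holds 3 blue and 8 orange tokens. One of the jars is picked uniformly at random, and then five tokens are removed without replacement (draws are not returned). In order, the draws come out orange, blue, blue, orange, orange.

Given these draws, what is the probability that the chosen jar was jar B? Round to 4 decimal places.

The likelihood of the observed sequence under each hypothesis: P(data | jar A) = (2/7)(5/6)(4/5)(1/4)(0/3) = 0; P(data | jar B) = (5/7)(2/6)(1/5)(4/4)(3/3) = 0.047619; P(data | jar C) = (8/11)(3/10)(2/9)(7/8)(6/7) = 0.036364.
Weighting by the prior gives 1/3 · 0 = 0, 1/3 · 0.047619 = 0.015873, 1/3 · 0.036364 = 0.012121; these sum to 0.027994.
So P(jar B | data) = (0.015873) / (0.027994) = 0.56701.

0.5670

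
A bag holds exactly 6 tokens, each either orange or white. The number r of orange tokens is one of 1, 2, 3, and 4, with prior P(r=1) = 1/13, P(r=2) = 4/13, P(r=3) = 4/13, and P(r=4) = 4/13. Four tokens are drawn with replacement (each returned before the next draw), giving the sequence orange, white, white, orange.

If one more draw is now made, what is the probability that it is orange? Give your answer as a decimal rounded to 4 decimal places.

0.4903

The likelihood of the observed sequence under each hypothesis: P(data | r = 1) = (1/6)(5/6)(5/6)(1/6) = 0.01929; P(data | r = 2) = (2/6)(4/6)(4/6)(2/6) = 0.049383; P(data | r = 3) = (3/6)(3/6)(3/6)(3/6) = 0.0625; P(data | r = 4) = (4/6)(2/6)(2/6)(4/6) = 0.049383.
Weighting by the prior gives 1/13 · 0.01929 = 0.0014839, 4/13 · 0.049383 = 0.015195, 4/13 · 0.0625 = 0.019231, 4/13 · 0.049383 = 0.015195; these sum to 0.051104.
The posterior is then P(r = 1 | data) = 0.029036, P(r = 2 | data) = 0.29733, P(r = 3 | data) = 0.37631, P(r = 4 | data) = 0.29733.
Averaging over the posterior, P(orange next | data) = (1/6)(0.029036) + (1/3)(0.29733) + (1/2)(0.37631) + (2/3)(0.29733) = 0.49032.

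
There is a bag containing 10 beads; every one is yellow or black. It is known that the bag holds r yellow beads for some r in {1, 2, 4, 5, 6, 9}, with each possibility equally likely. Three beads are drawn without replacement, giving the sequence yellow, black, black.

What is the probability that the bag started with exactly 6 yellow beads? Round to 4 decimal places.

For each hypothesis, P(data | H) works out to: P(data | r = 1) = (1/10)(9/9)(8/8) = 0.1; P(data | r = 2) = (2/10)(8/9)(7/8) = 0.15556; P(data | r = 4) = (4/10)(6/9)(5/8) = 0.16667; P(data | r = 5) = (5/10)(5/9)(4/8) = 0.13889; P(data | r = 6) = (6/10)(4/9)(3/8) = 0.1; P(data | r = 9) = (9/10)(1/9)(0/8) = 0.
Multiplying each by its prior: 1/6 · 0.1 = 0.016667, 1/6 · 0.15556 = 0.025926, 1/6 · 0.16667 = 0.027778, 1/6 · 0.13889 = 0.023148, 1/6 · 0.1 = 0.016667, 1/6 · 0 = 0; with total 0.11019.
Hence P(r = 6 | data) = (0.016667) / (0.11019) = 0.15126.

0.1513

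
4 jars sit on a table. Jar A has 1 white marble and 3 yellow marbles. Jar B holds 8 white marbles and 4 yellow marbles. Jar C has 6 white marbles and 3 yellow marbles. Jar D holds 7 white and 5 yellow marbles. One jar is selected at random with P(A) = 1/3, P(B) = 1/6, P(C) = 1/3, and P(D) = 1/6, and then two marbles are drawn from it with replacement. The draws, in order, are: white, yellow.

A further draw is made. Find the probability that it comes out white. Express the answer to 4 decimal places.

Under each hypothesis, the probability of the observed sequence is: P(data | jar A) = (1/4)(3/4) = 3/16; P(data | jar B) = (8/12)(4/12) = 2/9; P(data | jar C) = (6/9)(3/9) = 2/9; P(data | jar D) = (7/12)(5/12) = 35/144.
The prior-weighted likelihoods are 1/3 · 3/16 = 1/16, 1/6 · 2/9 = 1/27, 1/3 · 2/9 = 2/27, 1/6 · 35/144 = 35/864; these sum to 185/864.
Normalising, the posterior is P(jar A | data) = 54/185, P(jar B | data) = 32/185, P(jar C | data) = 64/185, P(jar D | data) = 7/37.
The predictive probability is P(white next | data) = (1/4)(54/185) + (2/3)(32/185) + (2/3)(64/185) + (7/12)(7/37) = 235/444.

0.5293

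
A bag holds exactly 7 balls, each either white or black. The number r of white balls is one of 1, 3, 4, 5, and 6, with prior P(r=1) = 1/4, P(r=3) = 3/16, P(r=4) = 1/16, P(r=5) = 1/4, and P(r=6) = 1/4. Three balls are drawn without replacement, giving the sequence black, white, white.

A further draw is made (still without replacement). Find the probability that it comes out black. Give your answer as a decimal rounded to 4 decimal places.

Under each hypothesis, the probability of the observed sequence is: P(data | r = 1) = (6/7)(1/6)(0/5) = 0; P(data | r = 3) = (4/7)(3/6)(2/5) = 4/35; P(data | r = 4) = (3/7)(4/6)(3/5) = 6/35; P(data | r = 5) = (2/7)(5/6)(4/5) = 4/21; P(data | r = 6) = (1/7)(6/6)(5/5) = 1/7.
The prior-weighted likelihoods are 1/4 · 0 = 0, 3/16 · 4/35 = 3/140, 1/16 · 6/35 = 3/280, 1/4 · 4/21 = 1/21, 1/4 · 1/7 = 1/28; summing to 97/840.
Normalising, the posterior is P(r = 1 | data) = 0, P(r = 3 | data) = 18/97, P(r = 4 | data) = 9/97, P(r = 5 | data) = 40/97, P(r = 6 | data) = 30/97.
The predictive probability is P(black next | data) = (3/4)(18/97) + (1/2)(9/97) + (1/4)(40/97) + (0)(30/97) = 28/97.

0.2887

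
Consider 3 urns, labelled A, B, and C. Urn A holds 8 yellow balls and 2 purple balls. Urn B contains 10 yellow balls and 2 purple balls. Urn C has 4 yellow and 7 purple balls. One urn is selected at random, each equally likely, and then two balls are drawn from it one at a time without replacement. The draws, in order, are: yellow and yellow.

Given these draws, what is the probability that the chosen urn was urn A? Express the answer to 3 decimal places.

Under each hypothesis, the probability of the observed sequence is: P(data | urn A) = (8/10)(7/9) = 0.62222; P(data | urn B) = (10/12)(9/11) = 0.68182; P(data | urn C) = (4/11)(3/10) = 0.10909.
Multiplying each by its prior: 1/3 · 0.62222 = 0.20741, 1/3 · 0.68182 = 0.22727, 1/3 · 0.10909 = 0.036364; with total 0.47104.
So P(urn A | data) = (0.20741) / (0.47104) = 0.44031.

0.440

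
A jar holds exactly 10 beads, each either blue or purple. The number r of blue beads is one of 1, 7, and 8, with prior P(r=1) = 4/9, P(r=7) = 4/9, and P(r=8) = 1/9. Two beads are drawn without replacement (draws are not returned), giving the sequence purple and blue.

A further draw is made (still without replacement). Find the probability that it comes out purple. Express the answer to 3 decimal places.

0.434

Compute the likelihood of the observed sequence for each case: P(data | r = 1) = (9/10)(1/9) = 1/10; P(data | r = 7) = (3/10)(7/9) = 7/30; P(data | r = 8) = (2/10)(8/9) = 8/45.
Multiplying each by its prior: 4/9 · 1/10 = 2/45, 4/9 · 7/30 = 14/135, 1/9 · 8/45 = 8/405; these sum to 68/405.
Dividing through by the total gives posterior P(r = 1 | data) = 9/34, P(r = 7 | data) = 21/34, P(r = 8 | data) = 2/17.
Averaging over the posterior, P(purple next | data) = (1)(9/34) + (1/4)(21/34) + (1/8)(2/17) = 59/136.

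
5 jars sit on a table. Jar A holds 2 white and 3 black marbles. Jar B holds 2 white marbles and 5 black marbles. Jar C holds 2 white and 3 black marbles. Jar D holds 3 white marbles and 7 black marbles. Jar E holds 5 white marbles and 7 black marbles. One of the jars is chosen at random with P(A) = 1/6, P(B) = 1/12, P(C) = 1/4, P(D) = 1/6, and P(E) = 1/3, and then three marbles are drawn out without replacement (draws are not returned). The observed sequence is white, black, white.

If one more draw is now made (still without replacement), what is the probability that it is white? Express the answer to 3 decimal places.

0.145

Compute the likelihood of the observed sequence for each case: P(data | jar A) = (2/5)(3/4)(1/3) = 0.1; P(data | jar B) = (2/7)(5/6)(1/5) = 0.047619; P(data | jar C) = (2/5)(3/4)(1/3) = 0.1; P(data | jar D) = (3/10)(7/9)(2/8) = 0.058333; P(data | jar E) = (5/12)(7/11)(4/10) = 0.10606.
The prior-weighted likelihoods are 1/6 · 0.1 = 0.016667, 1/12 · 0.047619 = 0.0039683, 1/4 · 0.1 = 0.025, 1/6 · 0.058333 = 0.0097222, 1/3 · 0.10606 = 0.035354; summing to 0.090711.
Normalising, the posterior is P(jar A | data) = 0.18373, P(jar B | data) = 0.043746, P(jar C | data) = 0.2756, P(jar D | data) = 0.10718, P(jar E | data) = 0.38974.
The predictive probability is P(white next | data) = (0)(0.18373) + (0)(0.043746) + (0)(0.2756) + (1/7)(0.10718) + (1/3)(0.38974) = 0.14522.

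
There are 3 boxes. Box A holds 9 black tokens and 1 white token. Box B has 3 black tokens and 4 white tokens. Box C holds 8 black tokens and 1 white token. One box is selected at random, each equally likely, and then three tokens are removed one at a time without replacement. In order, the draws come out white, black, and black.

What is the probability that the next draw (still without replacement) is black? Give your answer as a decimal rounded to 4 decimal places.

0.7366

Compute the likelihood of the observed sequence for each case: P(data | box A) = (1/10)(9/9)(8/8) = 1/10; P(data | box B) = (4/7)(3/6)(2/5) = 4/35; P(data | box C) = (1/9)(8/8)(7/7) = 1/9.
Weighting by the prior gives 1/3 · 1/10 = 1/30, 1/3 · 4/35 = 4/105, 1/3 · 1/9 = 1/27; with total 41/378.
The posterior is then P(box A | data) = 63/205, P(box B | data) = 72/205, P(box C | data) = 14/41.
The predictive probability is P(black next | data) = (1)(63/205) + (1/4)(72/205) + (1)(14/41) = 151/205.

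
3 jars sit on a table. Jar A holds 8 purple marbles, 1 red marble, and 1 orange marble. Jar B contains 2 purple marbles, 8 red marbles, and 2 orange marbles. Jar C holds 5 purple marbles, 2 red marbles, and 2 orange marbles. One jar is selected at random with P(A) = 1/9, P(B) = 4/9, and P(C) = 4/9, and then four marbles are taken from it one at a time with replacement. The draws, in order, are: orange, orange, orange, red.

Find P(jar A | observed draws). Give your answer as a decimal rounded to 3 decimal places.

Compute the likelihood of the observed sequence for each case: P(data | jar A) = (1/10)(1/10)(1/10)(1/10) = 0.0001; P(data | jar B) = (2/12)(2/12)(2/12)(8/12) = 0.0030864; P(data | jar C) = (2/9)(2/9)(2/9)(2/9) = 0.0024387.
Weighting by the prior gives 1/9 · 0.0001 = 1.1111e-05, 4/9 · 0.0030864 = 0.0013717, 4/9 · 0.0024387 = 0.0010838; with total 0.0024667.
Hence P(jar A | data) = (1.1111e-05) / (0.0024667) = 0.0045044.

0.005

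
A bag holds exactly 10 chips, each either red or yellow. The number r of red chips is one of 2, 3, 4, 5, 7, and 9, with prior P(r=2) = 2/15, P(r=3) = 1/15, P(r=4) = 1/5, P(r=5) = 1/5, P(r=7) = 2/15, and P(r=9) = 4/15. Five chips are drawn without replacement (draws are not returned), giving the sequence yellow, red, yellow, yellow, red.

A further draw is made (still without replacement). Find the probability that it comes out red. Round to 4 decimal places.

0.4211

Under each hypothesis, the probability of the observed sequence is: P(data | r = 2) = (8/10)(2/9)(7/8)(6/7)(1/6) = 0.022222; P(data | r = 3) = (7/10)(3/9)(6/8)(5/7)(2/6) = 0.041667; P(data | r = 4) = (6/10)(4/9)(5/8)(4/7)(3/6) = 0.047619; P(data | r = 5) = (5/10)(5/9)(4/8)(3/7)(4/6) = 0.039683; P(data | r = 7) = (3/10)(7/9)(2/8)(1/7)(6/6) = 0.0083333; P(data | r = 9) = (1/10)(9/9)(0/8) = 0.
The prior-weighted likelihoods are 2/15 · 0.022222 = 0.002963, 1/15 · 0.041667 = 0.0027778, 1/5 · 0.047619 = 0.0095238, 1/5 · 0.039683 = 0.0079365, 2/15 · 0.0083333 = 0.0011111, 4/15 · 0 = 0; with total 0.024312.
Dividing through by the total gives posterior P(r = 2 | data) = 0.12187, P(r = 3 | data) = 0.11425, P(r = 4 | data) = 0.39173, P(r = 5 | data) = 0.32644, P(r = 7 | data) = 0.045702, P(r = 9 | data) = 0.
Averaging over the posterior, P(red next | data) = (0)(0.12187) + (1/5)(0.11425) + (2/5)(0.39173) + (3/5)(0.32644) + (1)(0.045702) = 0.42111.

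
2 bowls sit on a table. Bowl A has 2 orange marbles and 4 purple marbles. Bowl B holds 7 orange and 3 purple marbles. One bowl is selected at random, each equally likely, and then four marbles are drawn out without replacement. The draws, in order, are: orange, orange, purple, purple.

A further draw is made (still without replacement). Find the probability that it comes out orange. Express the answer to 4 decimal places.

0.3571

Compute the likelihood of the observed sequence for each case: P(data | bowl A) = (2/6)(1/5)(4/4)(3/3) = 1/15; P(data | bowl B) = (7/10)(6/9)(3/8)(2/7) = 1/20.
The prior-weighted likelihoods are 1/2 · 1/15 = 1/30, 1/2 · 1/20 = 1/40; these sum to 7/120.
Normalising, the posterior is P(bowl A | data) = 4/7, P(bowl B | data) = 3/7.
The predictive probability is P(orange next | data) = (0)(4/7) + (5/6)(3/7) = 5/14.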